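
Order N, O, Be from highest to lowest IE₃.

Be > O > N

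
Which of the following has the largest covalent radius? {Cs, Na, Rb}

Moving right in a period, electrons are added to the same shell under a stronger nuclear pull, so atoms get smaller; moving down, a new shell is opened and atoms get larger.
All are in group 1, so atomic radius increases down the group.
The largest covalent radius among these belongs to Cs.

Cs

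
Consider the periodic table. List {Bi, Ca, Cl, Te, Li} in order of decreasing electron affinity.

Cl > Te > Bi > Li > Ca

Li is in period 2, group 1; Cl is in period 3, group 17; Ca is in period 4, group 2; Te is in period 5, group 16; Bi is in period 6, group 15.
EA tends to increase across a period and decrease down a group, though the pattern is less regular than for IE or radius.
Here both period and group differ, so the two effects have to be weighed against each other.
Li > Ca: the two effects oppose for this pair; the down-group effect wins (60 vs 2 kJ/mol).
Bi > Li: the two effects oppose for this pair; the across-period effect wins (91 vs 60 kJ/mol).
Te > Bi: both effects reinforce here, so Te is clearly the higher of the two.
Cl > Te: both effects reinforce here, so Cl is clearly the higher of the two.
Approximate values (kJ/mol): Li 60, Cl 349, Ca 2, Te 190, Bi 91.
So from highest to lowest: Cl > Te > Bi > Li > Ca.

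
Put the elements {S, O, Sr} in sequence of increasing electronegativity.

Sr < S < O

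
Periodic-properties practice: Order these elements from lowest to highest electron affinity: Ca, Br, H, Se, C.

Ca < H < C < Se < Br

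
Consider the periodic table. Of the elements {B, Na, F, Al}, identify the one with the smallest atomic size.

B is in period 2, group 13; F is in period 2, group 17; Na is in period 3, group 1; Al is in period 3, group 13.
Radius decreases left→right (rising Z_eff, same n) and increases top→bottom (higher n).
Here both period and group differ, so the two effects have to be weighed against each other.
B > F: both are in period 2; the period trend gives B the larger value.
Al > B: Al sits below B in group 13, so the down-group effect alone puts Al larger.
Na > Al: Na lies to the left of Al in period 3, so the across-period effect alone puts Na larger.
For reference (pm): B 85, F 64, Na 155, Al 126.
The smallest atomic size among these belongs to F.

F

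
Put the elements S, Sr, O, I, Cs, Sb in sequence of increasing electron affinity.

Adding an electron releases more energy for atoms nearer the top right (short of the noble gases).
These span different periods and groups, so the two trends combine.
Cs > Sr: this pair runs against the simple trend — see the exception note.
Sb > Cs: both effects reinforce here, so Sb is clearly the higher of the two.
O > Sb: relative to Sb, both the across-period and down-group shifts push O's electron affinity up.
S > O: this pair runs against the simple trend — see the exception note.
I > S: the two effects oppose for this pair; the across-period effect wins (295 vs 200 kJ/mol).
Note the exception: Cs has a higher electron affinity than Sr, contrary to the simple trend — adding an electron to Sr (ns²) has to open a new, higher-energy np subshell, which is unfavourable.
Note the exception: S has a higher electron affinity than O, contrary to the simple trend — the compact 2p subshell of O repels the added electron more than S's larger 3p does.
Tabulated electron affinity (kJ/mol): O 141, S 200, Sr 5, Sb 103, I 295, Cs 46.
So from lowest to highest: Sr < Cs < Sb < O < S < I.

Sr < Cs < Sb < O < S < I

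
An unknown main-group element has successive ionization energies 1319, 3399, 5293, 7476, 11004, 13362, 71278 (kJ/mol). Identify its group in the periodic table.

Look for the largest jump between consecutive ionization energies: IE7/IE6 ≈ 5.3, far larger than any earlier ratio.
That jump marks the point where a core electron is being removed. So the atom has 6 valence electrons.
A main-group element with 6 valence electrons is in group 16.

Group 16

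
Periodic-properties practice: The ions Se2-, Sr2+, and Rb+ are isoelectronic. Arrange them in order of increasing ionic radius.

Sr2+ < Rb+ < Se2-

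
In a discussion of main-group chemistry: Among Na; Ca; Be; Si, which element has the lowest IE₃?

Si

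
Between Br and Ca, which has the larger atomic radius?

Atomic radius shrinks across a period as nuclear charge pulls the same shell inward, and grows down a group as new shells are added.
All lie in period 4, so atomic radius increases right to left.
So Ca has the larger atomic radius (Ca > Br).

Ca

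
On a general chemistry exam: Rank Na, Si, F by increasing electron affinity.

F is in period 2, group 17; Na is in period 3, group 1; Si is in period 3, group 14.
Atoms with high Z_eff and room in the valence shell (especially the halogens) have the most exothermic electron affinities.
Neither a single period nor a single group — weigh both effects.
Si > Na: both are in period 3; the period trend gives Si the larger value.
F > Si: relative to Si, both the across-period and down-group shifts push F's electron affinity up.
For reference (kJ/mol): F 328, Na 53, Si 134.
So from lowest to highest: Na < Si < F.

Na < Si < F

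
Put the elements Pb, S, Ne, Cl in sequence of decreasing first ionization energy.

Ne is in period 2, group 18; S is in period 3, group 16; Cl is in period 3, group 17; Pb is in period 6, group 14.
Across a period the outer electron is held more tightly (higher IE₁); down a group it sits in a higher shell, more shielded, and comes off more easily.
These span different periods and groups, so the two trends combine.
S > Pb: relative to Pb, both the across-period and down-group shifts push S's first ionization energy up.
Cl > S: both are in period 3; the period trend gives Cl the larger value.
Ne > Cl: relative to Cl, both the across-period and down-group shifts push Ne's first ionization energy up.
Approximate values (kJ/mol): Ne 2081, S 1000, Cl 1251, Pb 716.
So from highest to lowest: Ne > Cl > S > Pb.

Ne > Cl > S > Pb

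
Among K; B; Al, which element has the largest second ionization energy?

The second ionization energy removes an electron from the +1 ion. For each element: K⁺ is the bare [Ar] core; B⁺ still has 2 valence electrons; Al⁺ still has 2 valence electrons.
Pulling an electron out of a noble-gas core costs far more than removing a remaining valence electron, so K sits at the high end of IE_2.
Valence configurations: B⁺ [He]2s², Al⁺ [Ne]3s².
Tabulated IE_2 (kJ/mol): K 3052, B 2427, Al 1817.
So the second ionization energies run Al < B < K.

K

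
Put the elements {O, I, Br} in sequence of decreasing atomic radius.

O is in period 2, group 16; Br is in period 4, group 17; I is in period 5, group 17.
Radius decreases left→right (rising Z_eff, same n) and increases top→bottom (higher n).
Here both period and group differ, so the two effects have to be weighed against each other.
Br > O: period and group pull opposite ways; the down-group shift dominates (114 vs 63 pm).
I > Br: they share group 17; the group trend gives I the larger value.
Approximate values (pm): O 63, Br 114, I 133.
So from largest to smallest: I > Br > O.

I > Br > O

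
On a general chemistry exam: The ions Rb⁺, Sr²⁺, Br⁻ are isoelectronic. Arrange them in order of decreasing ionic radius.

All of these have 36 electrons, so size is governed by nuclear charge alone: the more protons, the stronger the pull on the same electron cloud, and the smaller the ion.
Nuclear charges: Sr²⁺ (Z=38), Rb⁺ (Z=37), Br⁻ (Z=35).
Largest to smallest: Br⁻ > Rb⁺ > Sr²⁺.

Br⁻, Rb⁺, Sr²⁺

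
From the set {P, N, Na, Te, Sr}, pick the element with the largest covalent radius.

N is in period 2, group 15; Na is in period 3, group 1; P is in period 3, group 15; Sr is in period 5, group 2; Te is in period 5, group 16.
Moving right in a period, electrons are added to the same shell under a stronger nuclear pull, so atoms get smaller; moving down, a new shell is opened and atoms get larger.
These span different periods and groups, so the two trends combine.
P > N: they share group 15; the group trend gives P the larger value.
Te > P: period and group pull opposite ways; the down-group shift dominates (136 vs 111 pm).
Na > Te: the two effects oppose for this pair; the across-period effect wins (155 vs 136 pm).
Sr > Na: period and group pull opposite ways; the down-group shift dominates (185 vs 155 pm).
Approximate values (pm): N 71, Na 155, P 111, Sr 185, Te 136.
The largest covalent radius among these belongs to Sr.

Sr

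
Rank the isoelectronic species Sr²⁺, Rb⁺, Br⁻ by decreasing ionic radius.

Br⁻ > Rb⁺ > Sr²⁺

All of these have 36 electrons, so size is governed by nuclear charge alone: the more protons, the stronger the pull on the same electron cloud, and the smaller the ion.
Nuclear charges: Sr²⁺ (Z=38), Rb⁺ (Z=37), Br⁻ (Z=35).
Largest to smallest: Br⁻ > Rb⁺ > Sr²⁺.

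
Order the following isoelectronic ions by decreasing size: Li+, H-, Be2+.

H-, Li+, Be2+

All of these have 2 electrons, so size is governed by nuclear charge alone: the more protons, the stronger the pull on the same electron cloud, and the smaller the ion.
Nuclear charges: Be2+ (Z=4), Li+ (Z=3), H- (Z=1).
Largest to smallest: H- > Li+ > Be2+.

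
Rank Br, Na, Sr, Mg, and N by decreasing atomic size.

Moving right in a period, electrons are added to the same shell under a stronger nuclear pull, so atoms get smaller; moving down, a new shell is opened and atoms get larger.
Here both period and group differ, so the two effects have to be weighed against each other.
Br > N: period and group pull opposite ways; the down-group shift dominates (114 vs 71 pm).
Mg > Br: period and group pull opposite ways; the across-period shift dominates (139 vs 114 pm).
Na > Mg: Na lies to the left of Mg in period 3, so the across-period effect alone puts Na larger.
Sr > Na: period and group pull opposite ways; the down-group shift dominates (185 vs 155 pm).
Approximate values (pm): N 71, Na 155, Mg 139, Br 114, Sr 185.
So from largest to smallest: Sr > Na > Mg > Br > N.

Sr, Na, Mg, Br, N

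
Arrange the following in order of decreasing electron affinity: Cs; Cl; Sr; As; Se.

Electron affinity generally becomes more exothermic across a period toward the halogens and less exothermic down a group.
Neither a single period nor a single group — weigh both effects.
Cs > Sr: this pair runs against the simple trend — see the exception note.
As > Cs: both effects reinforce here, so As is clearly the higher of the two.
Se > As: Se lies to the right of As in period 4, so the across-period effect alone puts Se higher.
Cl > Se: relative to Se, both the across-period and down-group shifts push Cl's electron affinity up.
Note the exception: Cs has a higher electron affinity than Sr, contrary to the simple trend — adding an electron to Sr (ns²) has to open a new, higher-energy np subshell, which is unfavourable.
Approximate values (kJ/mol): Cl 349, As 78, Se 195, Sr 5, Cs 46.
So from highest to lowest: Cl > Se > As > Cs > Sr.

Cl, Se, As, Cs, Sr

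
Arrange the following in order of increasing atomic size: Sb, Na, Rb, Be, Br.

Be, Br, Sb, Na, Rb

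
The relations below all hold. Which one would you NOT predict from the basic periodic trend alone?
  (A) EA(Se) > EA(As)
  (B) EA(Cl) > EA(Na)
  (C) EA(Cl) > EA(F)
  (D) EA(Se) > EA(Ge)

The general trend: electron affinity increases across a period and decreases down a group.
(A) Se (period 4, group 16) vs As (period 4, group 15): the stated order agrees with the simple trend.
(B) Cl (period 3, group 17) vs Na (period 3, group 1): the stated order agrees with the simple trend.
(C) Cl (period 3, group 17) vs F (period 2, group 17): the stated order contradicts the simple trend.
(D) Se (period 4, group 16) vs Ge (period 4, group 14): the stated order agrees with the simple trend.
The exception is (C): F's small 2p subshell makes the incoming electron feel strong e⁻–e⁻ repulsion, so Cl actually releases more energy on gaining an electron.

(C)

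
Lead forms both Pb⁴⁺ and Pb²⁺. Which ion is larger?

Pb²⁺

Both ions have Z = 82 protons, but Pb⁴⁺ has lost more electrons, so its remaining electrons feel a larger effective nuclear charge per electron and are pulled in more tightly.
Higher positive charge → smaller ion, so Pb²⁺ > Pb⁴⁺.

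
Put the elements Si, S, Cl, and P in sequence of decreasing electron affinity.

Atoms with high Z_eff and room in the valence shell (especially the halogens) have the most exothermic electron affinities.
All lie in period 3; the across-period trend (electron affinity increases left to right) applies, with the exception below.
Note the exception: Si has a higher electron affinity than P, contrary to the simple trend — adding an electron to P's half-filled 3p³ is unfavourable, so Si (3p²) has the more exothermic EA.
For reference (kJ/mol): Si 134, P 72, S 200, Cl 349.
So from highest to lowest: Cl > S > Si > P.

Cl > S > Si > P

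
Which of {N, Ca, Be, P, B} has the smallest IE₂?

Ca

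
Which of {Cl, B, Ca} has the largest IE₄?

After 3 electrons have been removed, what remains? Cl³⁺ still has 4 valence electrons; B³⁺ is the bare [He] core; Ca³⁺ is already 1 electron into the core.
Breaking into a closed-shell core is much more expensive than removing a leftover valence electron — Ca and B have the largest IE_4 here.
Approximate IE_4 values (kJ/mol): Cl 5159, B 25026, Ca 6491.
Hence IE_4: Cl < Ca < B.

B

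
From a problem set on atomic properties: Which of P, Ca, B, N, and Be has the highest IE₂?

N

The second ionization energy removes an electron from the +1 ion. For each element: P⁺ still has 4 valence electrons; Ca⁺ still has 1 valence electron; B⁺ still has 2 valence electrons; N⁺ still has 4 valence electrons; Be⁺ still has 1 valence electron.
All are still removing valence electrons, so compare the +1 ions as you would atoms: IE_2 generally rises across a period (higher Z_eff) and falls down a group (larger shell), subject to the usual subshell exceptions.
Valence configurations: P⁺ [Ne]3s²3p², Ca⁺ [Ar]4s¹, B⁺ [He]2s², N⁺ [He]2s²2p², Be⁺ [He]2s¹.
Tabulated IE_2 (kJ/mol): P 1907, Ca 1145, B 2427, N 2856, Be 1757.
Overall IE_2 order: Ca < Be < P < B < N.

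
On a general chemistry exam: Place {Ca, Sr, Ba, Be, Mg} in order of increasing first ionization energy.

Ba < Sr < Ca < Mg < Be

Be is in period 2, group 2; Mg is in period 3, group 2; Ca is in period 4, group 2; Sr is in period 5, group 2; Ba is in period 6, group 2.
First ionization energy rises across a period (greater Z_eff holds electrons more tightly) and falls down a group (valence electrons are farther from the nucleus).
All are in group 2, so first ionization energy increases up the group.
So from lowest to highest: Ba < Sr < Ca < Mg < Be.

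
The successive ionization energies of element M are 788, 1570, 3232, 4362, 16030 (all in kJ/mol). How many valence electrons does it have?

4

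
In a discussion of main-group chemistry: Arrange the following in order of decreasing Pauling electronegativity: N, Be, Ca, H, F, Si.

F > N > H > Si > Be > Ca

H is in period 1, group 1; Be is in period 2, group 2; N is in period 2, group 15; F is in period 2, group 17; Si is in period 3, group 14; Ca is in period 4, group 2.
Atoms toward the upper right of the periodic table pull bonding electrons most strongly.
Here both period and group differ, so the two effects have to be weighed against each other.
Be > Ca: they share group 2; the group trend gives Be the larger value.
Si > Be: the two effects oppose for this pair; the across-period effect wins (1.90 vs 1.57).
H > Si: the two effects oppose for this pair; the down-group effect wins (2.20 vs 1.90).
N > H: the two effects oppose for this pair; the across-period effect wins (3.04 vs 2.20).
F > N: F lies to the right of N in period 2, so the across-period effect alone puts F higher.
Tabulated electronegativity (Pauling): H 2.20, Be 1.57, N 3.04, F 3.98, Si 1.90, Ca 1.00.
So from highest to lowest: F > N > H > Si > Be > Ca.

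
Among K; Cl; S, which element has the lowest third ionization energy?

After 2 electrons have been removed, what remains? K²⁺ is already 1 electron into the core; Cl²⁺ still has 5 valence electrons; S²⁺ still has 4 valence electrons.
Core electrons are held far more tightly than valence electrons, so K tops the IE_3 order.
Valence configurations: Cl²⁺ [Ne]3s²3p³, S²⁺ [Ne]3s²3p².
The numbers (kJ/mol): K 4420, Cl 3822, S 3357.
Hence IE_3: S < Cl < K.

S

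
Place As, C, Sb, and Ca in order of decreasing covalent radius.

Ca > Sb > As > C

C is in period 2, group 14; Ca is in period 4, group 2; As is in period 4, group 15; Sb is in period 5, group 15.
Atomic radius shrinks across a period as nuclear charge pulls the same shell inward, and grows down a group as new shells are added.
Here both period and group differ, so the two effects have to be weighed against each other.
As > C: the two effects oppose for this pair; the down-group effect wins (121 vs 75 pm).
Sb > As: Sb sits below As in group 15, so the down-group effect alone puts Sb larger.
Ca > Sb: period and group pull opposite ways; the across-period shift dominates (171 vs 140 pm).
Tabulated atomic radius (pm): C 75, Ca 171, As 121, Sb 140.
So from largest to smallest: Ca > Sb > As > C.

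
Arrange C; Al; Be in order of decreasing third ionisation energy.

After 2 electrons have been removed, what remains? C²⁺ still has 2 valence electrons; Al²⁺ still has 1 valence electron; Be²⁺ is the bare [He] core.
Core electrons are held far more tightly than valence electrons, so Be tops the IE_3 order.
Valence configurations: C²⁺ [He]2s², Al²⁺ [Ne]3s¹.
The numbers (kJ/mol): C 4620, Al 2745, Be 14849.
Hence IE_3: Al < C < Be.

Be > C > Al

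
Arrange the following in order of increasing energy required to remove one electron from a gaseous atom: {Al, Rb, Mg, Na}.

Rb < Na < Al < Mg

Removing the outermost electron gets harder across a period and easier down a group.
These span different periods and groups, so the two trends combine.
Na > Rb: they share group 1; the group trend gives Na the larger value.
Al > Na: Al lies to the right of Na in period 3, so the across-period effect alone puts Al higher.
Mg > Al: this pair runs against the simple trend — see the exception note.
Note the exception: Mg has a higher first ionization energy than Al, contrary to the simple trend — Al's single 3p electron is easier to remove than one from Mg's filled 3s².
Approximate values (kJ/mol): Na 496, Mg 738, Al 578, Rb 403.
So from lowest to highest: Rb < Na < Al < Mg.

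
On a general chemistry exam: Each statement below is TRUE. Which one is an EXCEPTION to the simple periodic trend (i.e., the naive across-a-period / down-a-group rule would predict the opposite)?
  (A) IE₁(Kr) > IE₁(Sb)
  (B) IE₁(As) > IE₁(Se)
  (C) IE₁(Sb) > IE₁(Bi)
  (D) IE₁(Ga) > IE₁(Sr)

The general trend: first ionisation energy increases across a period and decreases down a group.
(A) Kr (period 4, group 18) vs Sb (period 5, group 15): the stated order agrees with the simple trend.
(B) As (period 4, group 15) vs Se (period 4, group 16): the stated order contradicts the simple trend.
(C) Sb (period 5, group 15) vs Bi (period 6, group 15): the stated order agrees with the simple trend.
(D) Ga (period 4, group 13) vs Sr (period 5, group 2): the stated order agrees with the simple trend.
The exception is (B): Se (4p⁴) ionizes more easily than half-filled As (4p³).

(B)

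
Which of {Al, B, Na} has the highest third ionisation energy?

Na

The third ionization energy removes an electron from the +2 ion. For each element: Al²⁺ still has 1 valence electron; B²⁺ still has 1 valence electron; Na²⁺ is already 1 electron into the core.
Breaking into a closed-shell core is much more expensive than removing a leftover valence electron — Na has the largest IE_3 here.
Valence configurations: Al²⁺ [Ne]3s¹, B²⁺ [He]2s¹.
The numbers (kJ/mol): Al 2745, B 3660, Na 6910.
Putting it together, IE_3: Al < B < Na.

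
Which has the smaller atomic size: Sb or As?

As is in period 4, group 15; Sb is in period 5, group 15.
Moving right in a period, electrons are added to the same shell under a stronger nuclear pull, so atoms get smaller; moving down, a new shell is opened and atoms get larger.
All are in group 15, so atomic radius increases down the group.
So As has the smaller atomic size (As < Sb).

As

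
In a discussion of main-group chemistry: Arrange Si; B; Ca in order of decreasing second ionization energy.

Consider each +1 ion: Si⁺ still has 3 valence electrons; B⁺ still has 2 valence electrons; Ca⁺ still has 1 valence electron.
All are still removing valence electrons, so compare the +1 ions as you would atoms: IE_2 generally rises across a period (higher Z_eff) and falls down a group (larger shell), subject to the usual subshell exceptions.
Valence configurations: Si⁺ [Ne]3s²3p¹, B⁺ [He]2s², Ca⁺ [Ar]4s¹.
Approximate IE_2 values (kJ/mol): Si 1577, B 2427, Ca 1145.
So the second ionization energies run Ca < Si < B.

B, Si, Ca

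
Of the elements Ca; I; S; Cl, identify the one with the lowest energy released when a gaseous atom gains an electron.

Ca

EA tends to increase across a period and decrease down a group, though the pattern is less regular than for IE or radius.
These span different periods and groups, so the two trends combine.
S > Ca: relative to Ca, both the across-period and down-group shifts push S's electron affinity up.
I > S: period and group pull opposite ways; the across-period shift dominates (295 vs 200 kJ/mol).
Cl > I: Cl sits above I in group 17, so the down-group effect alone puts Cl higher.
For reference (kJ/mol): S 200, Cl 349, Ca 2, I 295.
The lowest energy released when a gaseous atom gains an electron among these belongs to Ca.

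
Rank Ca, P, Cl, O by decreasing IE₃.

O, Ca, Cl, P

Consider each +2 ion: Ca²⁺ is the bare [Ar] core; P²⁺ still has 3 valence electrons; Cl²⁺ still has 5 valence electrons; O²⁺ still has 4 valence electrons.
Usually core removal costs more than valence removal, but here the competition is close: a tightly held n=2 valence electron can cost more to remove than an n=3 core electron, so the actual values have to decide it.
Valence configurations: P²⁺ [Ne]3s²3p¹, Cl²⁺ [Ne]3s²3p³, O²⁺ [He]2s²2p².
Approximate IE_3 values (kJ/mol): Ca 4912, P 2914, Cl 3822, O 5300.
Hence IE_3: P < Cl < Ca < O.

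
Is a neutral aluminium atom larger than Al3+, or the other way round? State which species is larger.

Al

Forming Al3+ removes 3 electrons from Al. Fewer electrons for the same nuclear charge means less shielding and a higher Z_eff on the remaining electrons, and for main-group metals the entire outer shell is lost.
A cation is smaller than its parent atom: Al3+ < Al.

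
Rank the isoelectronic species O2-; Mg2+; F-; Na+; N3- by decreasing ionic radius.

N3-, O2-, F-, Na+, Mg2+

All of these have 10 electrons, so size is governed by nuclear charge alone: the more protons, the stronger the pull on the same electron cloud, and the smaller the ion.
Nuclear charges: Mg2+ (Z=12), Na+ (Z=11), F- (Z=9), O2- (Z=8), N3- (Z=7).
Largest to smallest: N3- > O2- > F- > Na+ > Mg2+.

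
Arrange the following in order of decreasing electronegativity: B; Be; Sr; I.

Be is in period 2, group 2; B is in period 2, group 13; Sr is in period 5, group 2; I is in period 5, group 17.
Electronegativity increases across a period and decreases down a group, tracking effective nuclear charge and atomic size.
Here both period and group differ, so the two effects have to be weighed against each other.
Be > Sr: Be sits above Sr in group 2, so the down-group effect alone puts Be higher.
B > Be: B lies to the right of Be in period 2, so the across-period effect alone puts B higher.
I > B: period and group pull opposite ways; the across-period shift dominates (2.66 vs 2.04).
For reference (Pauling): Be 1.57, B 2.04, Sr 0.95, I 2.66.
So from highest to lowest: I > B > Be > Sr.

I, B, Be, Sr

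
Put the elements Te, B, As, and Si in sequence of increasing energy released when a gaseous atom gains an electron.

B < As < Si < Te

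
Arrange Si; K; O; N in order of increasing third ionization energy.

Si < K < N < O

Consider each +2 ion: Si²⁺ still has 2 valence electrons; K²⁺ is already 1 electron into the core; O²⁺ still has 4 valence electrons; N²⁺ still has 3 valence electrons.
Usually core removal costs more than valence removal, but here the competition is close: a tightly held n=2 valence electron can cost more to remove than an n=3 core electron, so the actual values have to decide it.
Valence configurations: Si²⁺ [Ne]3s², O²⁺ [He]2s²2p², N²⁺ [He]2s²2p¹.
Tabulated IE_3 (kJ/mol): Si 3232, K 4420, O 5300, N 4578.
Hence IE_3: Si < K < N < O.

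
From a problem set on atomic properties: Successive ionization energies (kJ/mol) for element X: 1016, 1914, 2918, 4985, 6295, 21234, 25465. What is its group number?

Look for the largest jump between consecutive ionization energies: IE6/IE5 ≈ 3.4, far larger than any earlier ratio.
That jump marks the point where a core electron is being removed. So the atom has 5 valence electrons.
A main-group element with 5 valence electrons is in group 15.

Group 15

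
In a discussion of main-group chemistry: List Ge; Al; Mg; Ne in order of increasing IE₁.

Ne is in period 2, group 18; Mg is in period 3, group 2; Al is in period 3, group 13; Ge is in period 4, group 14.
Across a period the outer electron is held more tightly (higher IE₁); down a group it sits in a higher shell, more shielded, and comes off more easily.
These span different periods and groups, so the two trends combine.
Mg > Al: this pair runs against the simple trend — see the exception note.
Ge > Mg: the two effects oppose for this pair; the across-period effect wins (762 vs 738 kJ/mol).
Ne > Ge: relative to Ge, both the across-period and down-group shifts push Ne's first ionization energy up.
Note the exception: Mg has a higher first ionization energy than Al, contrary to the simple trend — Al's single 3p electron is easier to remove than one from Mg's filled 3s².
Tabulated first ionization energy (kJ/mol): Ne 2081, Mg 738, Al 578, Ge 762.
So from lowest to highest: Al < Mg < Ge < Ne.

Al, Mg, Ge, Ne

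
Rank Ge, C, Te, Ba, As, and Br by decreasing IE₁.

Br, C, As, Te, Ge, Ba

C is in period 2, group 14; Ge is in period 4, group 14; As is in period 4, group 15; Br is in period 4, group 17; Te is in period 5, group 16; Ba is in period 6, group 2.
IE₁ increases left→right with effective nuclear charge and decreases top→bottom as the valence shell moves farther out.
Here both period and group differ, so the two effects have to be weighed against each other.
Ge > Ba: relative to Ba, both the across-period and down-group shifts push Ge's first ionization energy up.
Te > Ge: the two effects oppose for this pair; the across-period effect wins (869 vs 762 kJ/mol).
As > Te: period and group pull opposite ways; the down-group shift dominates (947 vs 869 kJ/mol).
C > As: the two effects oppose for this pair; the down-group effect wins (1086 vs 947 kJ/mol).
Br > C: period and group pull opposite ways; the across-period shift dominates (1140 vs 1086 kJ/mol).
Tabulated first ionization energy (kJ/mol): C 1086, Ge 762, As 947, Br 1140, Te 869, Ba 503.
So from highest to lowest: Br > C > As > Te > Ge > Ba.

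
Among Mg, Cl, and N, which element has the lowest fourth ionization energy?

Cl

Consider each +3 ion: Mg³⁺ is already 1 electron into the core; Cl³⁺ still has 4 valence electrons; N³⁺ still has 2 valence electrons.
Pulling an electron out of a noble-gas core costs far more than removing a remaining valence electron, so Mg sits at the high end of IE_4.
Valence configurations: Cl³⁺ [Ne]3s²3p², N³⁺ [He]2s².
Approximate IE_4 values (kJ/mol): Mg 10543, Cl 5159, N 7475.
Hence IE_4: Cl < N < Mg.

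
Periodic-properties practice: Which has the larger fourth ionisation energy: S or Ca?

Ca

Consider each +3 ion: S³⁺ still has 3 valence electrons; Ca³⁺ is already 1 electron into the core.
Breaking into a closed-shell core is much more expensive than removing a leftover valence electron — Ca has the largest IE_4 here.
Tabulated IE_4 (kJ/mol): S 4556, Ca 6491.
So the fourth ionization energies run S < Ca.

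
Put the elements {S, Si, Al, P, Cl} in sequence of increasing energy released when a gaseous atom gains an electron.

Al, P, Si, S, Cl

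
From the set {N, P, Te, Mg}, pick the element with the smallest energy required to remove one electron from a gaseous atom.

Mg

N is in period 2, group 15; Mg is in period 3, group 2; P is in period 3, group 15; Te is in period 5, group 16.
First ionization energy rises across a period (greater Z_eff holds electrons more tightly) and falls down a group (valence electrons are farther from the nucleus).
Here both period and group differ, so the two effects have to be weighed against each other.
Te > Mg: the two effects oppose for this pair; the across-period effect wins (869 vs 738 kJ/mol).
P > Te: period and group pull opposite ways; the down-group shift dominates (1012 vs 869 kJ/mol).
N > P: they share group 15; the group trend gives N the larger value.
Tabulated first ionization energy (kJ/mol): N 1402, Mg 738, P 1012, Te 869.
The smallest energy required to remove one electron from a gaseous atom among these belongs to Mg.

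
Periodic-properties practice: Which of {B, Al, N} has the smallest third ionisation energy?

Al

Consider each +2 ion: B²⁺ still has 1 valence electron; Al²⁺ still has 1 valence electron; N²⁺ still has 3 valence electrons.
All are still removing valence electrons, so compare the +2 ions as you would atoms: IE_3 generally rises across a period (higher Z_eff) and falls down a group (larger shell), subject to the usual subshell exceptions.
Valence configurations: B²⁺ [He]2s¹, Al²⁺ [Ne]3s¹, N²⁺ [He]2s²2p¹.
Tabulated IE_3 (kJ/mol): B 3660, Al 2745, N 4578.
So the third ionization energies run Al < B < N.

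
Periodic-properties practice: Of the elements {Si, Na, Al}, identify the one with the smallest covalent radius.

Si

Na is in period 3, group 1; Al is in period 3, group 13; Si is in period 3, group 14.
Across a period the added protons contract the valence shell; down a group each new principal shell makes the atom larger.
All lie in period 3, so atomic radius increases right to left.
The smallest covalent radius among these belongs to Si.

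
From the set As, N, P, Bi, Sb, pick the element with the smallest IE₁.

Across a period the outer electron is held more tightly (higher IE₁); down a group it sits in a higher shell, more shielded, and comes off more easily.
All are in group 15, so first ionization energy increases up the group.
The smallest IE₁ among these belongs to Bi.

Bi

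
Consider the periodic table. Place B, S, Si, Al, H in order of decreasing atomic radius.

H is in period 1, group 1; B is in period 2, group 13; Al is in period 3, group 13; Si is in period 3, group 14; S is in period 3, group 16.
Radius decreases left→right (rising Z_eff, same n) and increases top→bottom (higher n).
Neither a single period nor a single group — weigh both effects.
B > H: the two effects oppose for this pair; the down-group effect wins (85 vs 32 pm).
S > B: the two effects oppose for this pair; the down-group effect wins (103 vs 85 pm).
Si > S: both are in period 3; the period trend gives Si the larger value.
Al > Si: Al lies to the left of Si in period 3, so the across-period effect alone puts Al larger.
Tabulated atomic radius (pm): H 32, B 85, Al 126, Si 116, S 103.
So from largest to smallest: Al > Si > S > B > H.

Al, Si, S, B, H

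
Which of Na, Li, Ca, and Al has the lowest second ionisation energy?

Ca

IE_2 is the cost of taking one more electron from the +1 cation: Na⁺ is the bare [Ne] core; Li⁺ is the bare [He] core; Ca⁺ still has 1 valence electron; Al⁺ still has 2 valence electrons.
Pulling an electron out of a noble-gas core costs far more than removing a remaining valence electron, so Na and Li sit at the high end of IE_2.
Valence configurations: Ca⁺ [Ar]4s¹, Al⁺ [Ne]3s².
Approximate IE_2 values (kJ/mol): Na 4562, Li 7298, Ca 1145, Al 1817.
So the second ionization energies run Ca < Al < Na < Li.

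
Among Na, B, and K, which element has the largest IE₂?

Na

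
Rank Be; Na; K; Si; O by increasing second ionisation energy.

The second ionization energy removes an electron from the +1 ion. For each element: Be⁺ still has 1 valence electron; Na⁺ is the bare [Ne] core; K⁺ is the bare [Ar] core; Si⁺ still has 3 valence electrons; O⁺ still has 5 valence electrons.
Usually core removal costs more than valence removal, but here the competition is close: a tightly held n=2 valence electron can cost more to remove than an n=3 core electron, so the actual values have to decide it.
Valence configurations: Be⁺ [He]2s¹, Si⁺ [Ne]3s²3p¹, O⁺ [He]2s²2p³.
The numbers (kJ/mol): Be 1757, Na 4562, K 3052, Si 1577, O 3388.
Hence IE_2: Si < Be < K < O < Na.

Si < Be < K < O < Na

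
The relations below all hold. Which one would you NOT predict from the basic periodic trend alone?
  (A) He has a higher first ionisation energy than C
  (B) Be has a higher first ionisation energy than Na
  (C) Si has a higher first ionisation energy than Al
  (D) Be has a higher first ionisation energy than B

(D)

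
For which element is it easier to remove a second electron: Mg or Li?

After 1 electron has been removed, what remains? Mg⁺ still has 1 valence electron; Li⁺ is the bare [He] core.
Breaking into a closed-shell core is much more expensive than removing a leftover valence electron — Li has the largest IE_2 here.
Approximate IE_2 values (kJ/mol): Mg 1451, Li 7298.
So the second ionization energies run Mg < Li.

Mg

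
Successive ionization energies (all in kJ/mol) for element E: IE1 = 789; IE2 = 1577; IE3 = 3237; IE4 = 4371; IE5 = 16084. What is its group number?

Group 14

Look for the largest jump between consecutive ionization energies: IE5/IE4 ≈ 3.7, far larger than any earlier ratio.
That jump marks the point where a core electron is being removed. So the atom has 4 valence electrons.
A main-group element with 4 valence electrons is in group 14.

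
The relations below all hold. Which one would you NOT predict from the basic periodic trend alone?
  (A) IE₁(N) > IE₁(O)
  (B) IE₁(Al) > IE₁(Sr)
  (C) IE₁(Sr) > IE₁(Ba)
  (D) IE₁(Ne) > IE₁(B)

(A)

The general trend: IE₁ increases across a period and decreases down a group.
(A) N (period 2, group 15) vs O (period 2, group 16): the stated order contradicts the simple trend.
(B) Al (period 3, group 13) vs Sr (period 5, group 2): the stated order agrees with the simple trend.
(C) Sr (period 5, group 2) vs Ba (period 6, group 2): the stated order agrees with the simple trend.
(D) Ne (period 2, group 18) vs B (period 2, group 13): the stated order agrees with the simple trend.
The exception is (A): pairing an electron in O's 2p⁴ costs repulsion energy, so O ionizes more easily than half-filled N (2p³).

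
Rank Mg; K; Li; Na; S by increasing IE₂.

After 1 electron has been removed, what remains? Mg⁺ still has 1 valence electron; K⁺ is the bare [Ar] core; Li⁺ is the bare [He] core; Na⁺ is the bare [Ne] core; S⁺ still has 5 valence electrons.
Breaking into a closed-shell core is much more expensive than removing a leftover valence electron — K, Na and Li have the largest IE_2 here.
Valence configurations: Mg⁺ [Ne]3s¹, S⁺ [Ne]3s²3p³.
Approximate IE_2 values (kJ/mol): Mg 1451, K 3052, Li 7298, Na 4562, S 2252.
So the second ionization energies run Mg < S < K < Na < Li.

Mg, S, K, Na, Li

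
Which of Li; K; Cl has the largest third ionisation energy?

After 2 electrons have been removed, what remains? Li²⁺ is already 1 electron into the core; K²⁺ is already 1 electron into the core; Cl²⁺ still has 5 valence electrons.
Core electrons are held far more tightly than valence electrons, so K and Li top the IE_3 order.
Approximate IE_3 values (kJ/mol): Li 11815, K 4420, Cl 3822.
Putting it together, IE_3: Cl < K < Li.

Li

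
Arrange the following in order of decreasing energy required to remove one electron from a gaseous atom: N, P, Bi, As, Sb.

N, P, As, Sb, Bi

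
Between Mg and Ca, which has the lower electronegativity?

Ca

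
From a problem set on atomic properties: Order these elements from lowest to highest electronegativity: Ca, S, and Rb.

Rb < Ca < S

S is in period 3, group 16; Ca is in period 4, group 2; Rb is in period 5, group 1.
Electronegativity increases across a period and decreases down a group, tracking effective nuclear charge and atomic size.
These span different periods and groups, so the two trends combine.
Ca > Rb: both effects reinforce here, so Ca is clearly the higher of the two.
S > Ca: relative to Ca, both the across-period and down-group shifts push S's electronegativity up.
Approximate values (Pauling): S 2.58, Ca 1.00, Rb 0.82.
So from lowest to highest: Rb < Ca < S.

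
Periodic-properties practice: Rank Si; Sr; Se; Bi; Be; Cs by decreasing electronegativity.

Se, Bi, Si, Be, Sr, Cs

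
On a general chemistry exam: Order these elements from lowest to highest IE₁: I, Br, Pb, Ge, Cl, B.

B is in period 2, group 13; Cl is in period 3, group 17; Ge is in period 4, group 14; Br is in period 4, group 17; I is in period 5, group 17; Pb is in period 6, group 14.
Across a period the outer electron is held more tightly (higher IE₁); down a group it sits in a higher shell, more shielded, and comes off more easily.
Neither a single period nor a single group — weigh both effects.
Ge > Pb: Ge sits above Pb in group 14, so the down-group effect alone puts Ge higher.
B > Ge: the two effects oppose for this pair; the down-group effect wins (801 vs 762 kJ/mol).
I > B: the two effects oppose for this pair; the across-period effect wins (1008 vs 801 kJ/mol).
Br > I: Br sits above I in group 17, so the down-group effect alone puts Br higher.
Cl > Br: they share group 17; the group trend gives Cl the larger value.
For reference (kJ/mol): B 801, Cl 1251, Ge 762, Br 1140, I 1008, Pb 716.
So from lowest to highest: Pb < Ge < B < I < Br < Cl.

Pb, Ge, B, I, Br, Cl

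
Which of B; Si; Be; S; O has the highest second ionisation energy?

O

IE_2 is the cost of taking one more electron from the +1 cation: B⁺ still has 2 valence electrons; Si⁺ still has 3 valence electrons; Be⁺ still has 1 valence electron; S⁺ still has 5 valence electrons; O⁺ still has 5 valence electrons.
All are still removing valence electrons, so compare the +1 ions as you would atoms: IE_2 generally rises across a period (higher Z_eff) and falls down a group (larger shell), subject to the usual subshell exceptions.
Valence configurations: B⁺ [He]2s², Si⁺ [Ne]3s²3p¹, Be⁺ [He]2s¹, S⁺ [Ne]3s²3p³, O⁺ [He]2s²2p³.
The numbers (kJ/mol): B 2427, Si 1577, Be 1757, S 2252, O 3388.
Putting it together, IE_2: Si < Be < S < B < O.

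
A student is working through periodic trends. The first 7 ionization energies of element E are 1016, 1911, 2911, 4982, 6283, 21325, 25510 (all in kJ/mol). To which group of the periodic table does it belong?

Group 15

Look for the largest jump between consecutive ionization energies: IE6/IE5 ≈ 3.4, far larger than any earlier ratio.
That jump marks the point where a core electron is being removed. So the atom has 5 valence electrons.
A main-group element with 5 valence electrons is in group 15.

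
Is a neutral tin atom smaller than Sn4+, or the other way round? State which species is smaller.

Sn4+

Forming Sn4+ removes 4 electrons from Sn. Fewer electrons for the same nuclear charge means less shielding and a higher Z_eff on the remaining electrons.
A cation is smaller than its parent atom: Sn4+ < Sn.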